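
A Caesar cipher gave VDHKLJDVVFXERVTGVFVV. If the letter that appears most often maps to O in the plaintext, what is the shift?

The most frequent ciphertext letter is V (appears 7 times).
V is position 21; O is position 14.
Shift = 7.

7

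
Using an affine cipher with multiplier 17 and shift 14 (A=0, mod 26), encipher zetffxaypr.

xezvvpogjr

z(25): 17·25+14=439≡23 → x
e(4): 17·4+14=82≡4 → e
t(19): 17·19+14=337≡25 → z
f(5): 17·5+14=99≡21 → v
f(5): 17·5+14=99≡21 → v
x(23): 17·23+14=405≡15 → p
a(0): 17·0+14=14 → o
y(24): 17·24+14=422≡6 → g
p(15): 17·15+14=269≡9 → j
r(17): 17·17+14=303≡17 → r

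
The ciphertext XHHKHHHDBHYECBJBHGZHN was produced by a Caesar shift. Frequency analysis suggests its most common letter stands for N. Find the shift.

The most frequent ciphertext letter is H (appears 8 times).
H is position 7; N is position 13.
Shift = -6≡20.

20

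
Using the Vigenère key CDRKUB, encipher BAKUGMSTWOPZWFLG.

DDBEANUWNYJAYICQ

Repeat the key across the message: CDRKUBCDRKUBCDRK
B(1)+C(2): 3 → D
A(0)+D(3): 3 → D
K(10)+R(17): 27≡1 → B
U(20)+K(10): 30≡4 → E
G(6)+U(20): 26≡0 → A
M(12)+B(1): 13 → N
S(18)+C(2): 20 → U
T(19)+D(3): 22 → W
W(22)+R(17): 39≡13 → N
O(14)+K(10): 24 → Y
P(15)+U(20): 35≡9 → J
Z(25)+B(1): 26≡0 → A
W(22)+C(2): 24 → Y
F(5)+D(3): 8 → I
L(11)+R(17): 28≡2 → C
G(6)+K(10): 16 → Q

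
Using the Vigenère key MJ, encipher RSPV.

DBBE

Repeat the key across the message: MJMJ
R(17)+M(12): 29≡3 → D
S(18)+J(9): 27≡1 → B
P(15)+M(12): 27≡1 → B
V(21)+J(9): 30≡4 → E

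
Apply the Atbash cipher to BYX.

B(1) → Y(24)
Y(24) → B(1)
X(23) → C(2)

YBC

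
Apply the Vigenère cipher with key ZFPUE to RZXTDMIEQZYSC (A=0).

QEMNHLNTKDXXR

Repeat the key across the message: ZFPUEZFPUEZFP
R(17)+Z(25): 42≡16 → Q
Z(25)+F(5): 30≡4 → E
X(23)+P(15): 38≡12 → M
T(19)+U(20): 39≡13 → N
D(3)+E(4): 7 → H
M(12)+Z(25): 37≡11 → L
I(8)+F(5): 13 → N
E(4)+P(15): 19 → T
Q(16)+U(20): 36≡10 → K
Z(25)+E(4): 29≡3 → D
Y(24)+Z(25): 49≡23 → X
S(18)+F(5): 23 → X
C(2)+P(15): 17 → R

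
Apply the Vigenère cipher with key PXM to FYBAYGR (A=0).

Repeat the key across the message: PXMPXMP
F(5)+P(15): 20 → U
Y(24)+X(23): 47≡21 → V
B(1)+M(12): 13 → N
A(0)+P(15): 15 → P
Y(24)+X(23): 47≡21 → V
G(6)+M(12): 18 → S
R(17)+P(15): 32≡6 → G

UVNPVSG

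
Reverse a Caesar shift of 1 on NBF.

MAE

N(13): 13−1=12 → M
B(1): 1−1=0 → A
F(5): 5−1=4 → E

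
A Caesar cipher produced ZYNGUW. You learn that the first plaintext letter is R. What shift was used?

8

From the crib: Z(25)−R(17)=8, so the shift is 8.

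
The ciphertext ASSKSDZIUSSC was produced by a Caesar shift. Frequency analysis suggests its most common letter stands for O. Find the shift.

The most frequent ciphertext letter is S (appears 5 times).
S is position 18; O is position 14.
Shift = 4.

4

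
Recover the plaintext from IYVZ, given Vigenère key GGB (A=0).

CSUT

Repeat the key across the ciphertext: GGBG
I(8)−G(6): 2 → C
Y(24)−G(6): 18 → S
V(21)−B(1): 20 → U
Z(25)−G(6): 19 → T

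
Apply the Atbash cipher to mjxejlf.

nqcvqou

m(12) → n(13)
j(9) → q(16)
x(23) → c(2)
e(4) → v(21)
j(9) → q(16)
l(11) → o(14)
f(5) → u(20)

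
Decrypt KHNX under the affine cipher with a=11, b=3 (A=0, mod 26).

DYIQ

The inverse of 11 mod 26 is 19, since 11·19=209≡1. Apply D(y)=19·(y−3) mod 26:
K(10): 19·(10−3)=133≡3 → D
H(7): 19·(7−3)=76≡24 → Y
N(13): 19·(13−3)=190≡8 → I
X(23): 19·(23−3)=380≡16 → Q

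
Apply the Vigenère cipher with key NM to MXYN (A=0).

ZJLZ

Repeat the key across the message: NMNM
M(12)+N(13): 25 → Z
X(23)+M(12): 35≡9 → J
Y(24)+N(13): 37≡11 → L
N(13)+M(12): 25 → Z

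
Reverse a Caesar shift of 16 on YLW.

IVG

Y(24): 24−16=8 → I
L(11): 11−16=-5≡21 → V
W(22): 22−16=6 → G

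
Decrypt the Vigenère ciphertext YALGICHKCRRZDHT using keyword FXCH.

Repeat the key across the ciphertext: FXCHFXCHFXCHFXC
Y(24)−F(5): 19 → T
A(0)−X(23): -23≡3 → D
L(11)−C(2): 9 → J
G(6)−H(7): -1≡25 → Z
I(8)−F(5): 3 → D
C(2)−X(23): -21≡5 → F
H(7)−C(2): 5 → F
K(10)−H(7): 3 → D
C(2)−F(5): -3≡23 → X
R(17)−X(23): -6≡20 → U
R(17)−C(2): 15 → P
Z(25)−H(7): 18 → S
D(3)−F(5): -2≡24 → Y
H(7)−X(23): -16≡10 → K
T(19)−C(2): 17 → R

TDJZDFFDXUPSYKR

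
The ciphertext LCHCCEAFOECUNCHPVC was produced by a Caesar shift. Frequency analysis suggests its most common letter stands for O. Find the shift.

14

The most frequent ciphertext letter is C (appears 6 times).
C is position 2; O is position 14.
Shift = -12≡14.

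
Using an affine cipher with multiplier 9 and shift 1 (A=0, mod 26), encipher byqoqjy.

kjpxpej

b(1): 9·1+1=10 → k
y(24): 9·24+1=217≡9 → j
q(16): 9·16+1=145≡15 → p
o(14): 9·14+1=127≡23 → x
q(16): 9·16+1=145≡15 → p
j(9): 9·9+1=82≡4 → e
y(24): 9·24+1=217≡9 → j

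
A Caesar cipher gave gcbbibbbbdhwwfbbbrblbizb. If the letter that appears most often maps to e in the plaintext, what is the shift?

23

The most frequent ciphertext letter is b (appears 12 times).
b is position 1; e is position 4.
Shift = -3≡23.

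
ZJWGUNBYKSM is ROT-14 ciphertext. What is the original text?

Z(25): 25−14=11 → L
J(9): 9−14=-5≡21 → V
W(22): 22−14=8 → I
G(6): 6−14=-8≡18 → S
U(20): 20−14=6 → G
N(13): 13−14=-1≡25 → Z
B(1): 1−14=-13≡13 → N
Y(24): 24−14=10 → K
K(10): 10−14=-4≡22 → W
S(18): 18−14=4 → E
M(12): 12−14=-2≡24 → Y

LVISGZNKWEY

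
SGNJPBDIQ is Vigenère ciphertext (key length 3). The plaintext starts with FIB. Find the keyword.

Subtract each crib letter from the matching ciphertext letter (mod 26):
S(18)−F(5)=13 → N
G(6)−I(8)=-2≡24 → Y
N(13)−B(1)=12 → M

NYM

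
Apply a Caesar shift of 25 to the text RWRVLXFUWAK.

QVQUKWETVZJ

R(17): 17+25=42≡16 → Q
W(22): 22+25=47≡21 → V
R(17): 17+25=42≡16 → Q
V(21): 21+25=46≡20 → U
L(11): 11+25=36≡10 → K
X(23): 23+25=48≡22 → W
F(5): 5+25=30≡4 → E
U(20): 20+25=45≡19 → T
W(22): 22+25=47≡21 → V
A(0): 0+25=25 → Z
K(10): 10+25=35≡9 → J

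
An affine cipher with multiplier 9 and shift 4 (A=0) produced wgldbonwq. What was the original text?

cgvxrebck

The inverse of 9 mod 26 is 3, since 9·3=27≡1. Apply D(y)=3·(y−4) mod 26:
w(22): 3·(22−4)=54≡2 → c
g(6): 3·(6−4)=6 → g
l(11): 3·(11−4)=21 → v
d(3): 3·(3−4)=-3≡23 → x
b(1): 3·(1−4)=-9≡17 → r
o(14): 3·(14−4)=30≡4 → e
n(13): 3·(13−4)=27≡1 → b
w(22): 3·(22−4)=54≡2 → c
q(16): 3·(16−4)=36≡10 → k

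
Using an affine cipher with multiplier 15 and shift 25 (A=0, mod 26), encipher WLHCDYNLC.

W(22): 15·22+25=355≡17 → R
L(11): 15·11+25=190≡8 → I
H(7): 15·7+25=130≡0 → A
C(2): 15·2+25=55≡3 → D
D(3): 15·3+25=70≡18 → S
Y(24): 15·24+25=385≡21 → V
N(13): 15·13+25=220≡12 → M
L(11): 15·11+25=190≡8 → I
C(2): 15·2+25=55≡3 → D

RIADSVMID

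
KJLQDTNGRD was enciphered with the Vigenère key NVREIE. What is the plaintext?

Repeat the key across the ciphertext: NVREIENVRE
K(10)−N(13): -3≡23 → X
J(9)−V(21): -12≡14 → O
L(11)−R(17): -6≡20 → U
Q(16)−E(4): 12 → M
D(3)−I(8): -5≡21 → V
T(19)−E(4): 15 → P
N(13)−N(13): 0 → A
G(6)−V(21): -15≡11 → L
R(17)−R(17): 0 → A
D(3)−E(4): -1≡25 → Z

XOUMVPALAZ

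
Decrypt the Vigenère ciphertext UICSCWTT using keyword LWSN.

Repeat the key across the ciphertext: LWSNLWSN
U(20)−L(11): 9 → J
I(8)−W(22): -14≡12 → M
C(2)−S(18): -16≡10 → K
S(18)−N(13): 5 → F
C(2)−L(11): -9≡17 → R
W(22)−W(22): 0 → A
T(19)−S(18): 1 → B
T(19)−N(13): 6 → G

JMKFRABG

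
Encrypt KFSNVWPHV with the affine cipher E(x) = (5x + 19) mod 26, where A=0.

K(10): 5·10+19=69≡17 → R
F(5): 5·5+19=44≡18 → S
S(18): 5·18+19=109≡5 → F
N(13): 5·13+19=84≡6 → G
V(21): 5·21+19=124≡20 → U
W(22): 5·22+19=129≡25 → Z
P(15): 5·15+19=94≡16 → Q
H(7): 5·7+19=54≡2 → C
V(21): 5·21+19=124≡20 → U

RSFGUZQCU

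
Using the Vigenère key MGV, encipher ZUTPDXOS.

LAOBJSAY

Repeat the key across the message: MGVMGVMG
Z(25)+M(12): 37≡11 → L
U(20)+G(6): 26≡0 → A
T(19)+V(21): 40≡14 → O
P(15)+M(12): 27≡1 → B
D(3)+G(6): 9 → J
X(23)+V(21): 44≡18 → S
O(14)+M(12): 26≡0 → A
S(18)+G(6): 24 → Y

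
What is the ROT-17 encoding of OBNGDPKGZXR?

FSEXUGBXQOI

O(14): 14+17=31≡5 → F
B(1): 1+17=18 → S
N(13): 13+17=30≡4 → E
G(6): 6+17=23 → X
D(3): 3+17=20 → U
P(15): 15+17=32≡6 → G
K(10): 10+17=27≡1 → B
G(6): 6+17=23 → X
Z(25): 25+17=42≡16 → Q
X(23): 23+17=40≡14 → O
R(17): 17+17=34≡8 → I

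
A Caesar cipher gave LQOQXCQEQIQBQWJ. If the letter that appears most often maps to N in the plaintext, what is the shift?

3

The most frequent ciphertext letter is Q (appears 6 times).
Q is position 16; N is position 13.
Shift = 3.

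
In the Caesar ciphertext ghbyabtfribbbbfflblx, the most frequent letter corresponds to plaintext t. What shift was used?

8

The most frequent ciphertext letter is b (appears 7 times).
b is position 1; t is position 19.
Shift = -18≡8.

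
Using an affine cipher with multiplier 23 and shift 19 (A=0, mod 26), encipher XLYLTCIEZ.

CMZMONVHW

X(23): 23·23+19=548≡2 → C
L(11): 23·11+19=272≡12 → M
Y(24): 23·24+19=571≡25 → Z
L(11): 23·11+19=272≡12 → M
T(19): 23·19+19=456≡14 → O
C(2): 23·2+19=65≡13 → N
I(8): 23·8+19=203≡21 → V
E(4): 23·4+19=111≡7 → H
Z(25): 23·25+19=594≡22 → W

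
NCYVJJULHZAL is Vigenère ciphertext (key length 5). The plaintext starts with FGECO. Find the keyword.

IWUTV

Subtract each crib letter from the matching ciphertext letter (mod 26):
N(13)−F(5)=8 → I
C(2)−G(6)=-4≡22 → W
Y(24)−E(4)=20 → U
V(21)−C(2)=19 → T
J(9)−O(14)=-5≡21 → V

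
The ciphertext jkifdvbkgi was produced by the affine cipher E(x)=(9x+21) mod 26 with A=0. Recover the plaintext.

qtneyasthn

The inverse of 9 mod 26 is 3, since 9·3=27≡1. Apply D(y)=3·(y−21) mod 26:
j(9): 3·(9−21)=-36≡16 → q
k(10): 3·(10−21)=-33≡19 → t
i(8): 3·(8−21)=-39≡13 → n
f(5): 3·(5−21)=-48≡4 → e
d(3): 3·(3−21)=-54≡24 → y
v(21): 3·(21−21)=0 → a
b(1): 3·(1−21)=-60≡18 → s
k(10): 3·(10−21)=-33≡19 → t
g(6): 3·(6−21)=-45≡7 → h
i(8): 3·(8−21)=-39≡13 → n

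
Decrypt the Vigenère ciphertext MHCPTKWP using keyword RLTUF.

VWJVOTLW

Repeat the key across the ciphertext: RLTUFRLT
M(12)−R(17): -5≡21 → V
H(7)−L(11): -4≡22 → W
C(2)−T(19): -17≡9 → J
P(15)−U(20): -5≡21 → V
T(19)−F(5): 14 → O
K(10)−R(17): -7≡19 → T
W(22)−L(11): 11 → L
P(15)−T(19): -4≡22 → W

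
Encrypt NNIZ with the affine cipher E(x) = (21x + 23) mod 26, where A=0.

N(13): 21·13+23=296≡10 → K
N(13): 21·13+23=296≡10 → K
I(8): 21·8+23=191≡9 → J
Z(25): 21·25+23=548≡2 → C

KKJC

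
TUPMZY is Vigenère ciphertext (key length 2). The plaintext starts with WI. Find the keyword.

Subtract each crib letter from the matching ciphertext letter (mod 26):
T(19)−W(22)=-3≡23 → X
U(20)−I(8)=12 → M

XM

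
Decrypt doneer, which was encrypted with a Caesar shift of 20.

d(3): 3−20=-17≡9 → j
o(14): 14−20=-6≡20 → u
n(13): 13−20=-7≡19 → t
e(4): 4−20=-16≡10 → k
e(4): 4−20=-16≡10 → k
r(17): 17−20=-3≡23 → x

jutkkx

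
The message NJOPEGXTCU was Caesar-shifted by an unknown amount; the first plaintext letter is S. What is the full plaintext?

SOTUJLCYHZ

From the crib: N(13)−S(18)=-5≡21, so the shift is 21.
Subtract 21 from each ciphertext letter:
N(13): 13−21=-8≡18 → S
J(9): 9−21=-12≡14 → O
O(14): 14−21=-7≡19 → T
P(15): 15−21=-6≡20 → U
E(4): 4−21=-17≡9 → J
G(6): 6−21=-15≡11 → L
X(23): 23−21=2 → C
T(19): 19−21=-2≡24 → Y
C(2): 2−21=-19≡7 → H
U(20): 20−21=-1≡25 → Z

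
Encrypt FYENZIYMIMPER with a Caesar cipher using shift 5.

F(5): 5+5=10 → K
Y(24): 24+5=29≡3 → D
E(4): 4+5=9 → J
N(13): 13+5=18 → S
Z(25): 25+5=30≡4 → E
I(8): 8+5=13 → N
Y(24): 24+5=29≡3 → D
M(12): 12+5=17 → R
I(8): 8+5=13 → N
M(12): 12+5=17 → R
P(15): 15+5=20 → U
E(4): 4+5=9 → J
R(17): 17+5=22 → W

KDJSENDRNRUJW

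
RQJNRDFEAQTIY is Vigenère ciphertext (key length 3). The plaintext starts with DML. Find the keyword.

OEY

Subtract each crib letter from the matching ciphertext letter (mod 26):
R(17)−D(3)=14 → O
Q(16)−M(12)=4 → E
J(9)−L(11)=-2≡24 → Y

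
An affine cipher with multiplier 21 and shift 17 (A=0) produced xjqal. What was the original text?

emvtw

The inverse of 21 mod 26 is 5, since 21·5=105≡1. Apply D(y)=5·(y−17) mod 26:
x(23): 5·(23−17)=30≡4 → e
j(9): 5·(9−17)=-40≡12 → m
q(16): 5·(16−17)=-5≡21 → v
a(0): 5·(0−17)=-85≡19 → t
l(11): 5·(11−17)=-30≡22 → w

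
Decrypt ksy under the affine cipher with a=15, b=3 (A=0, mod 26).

xbr

The inverse of 15 mod 26 is 7, since 15·7=105≡1. Apply D(y)=7·(y−3) mod 26:
k(10): 7·(10−3)=49≡23 → x
s(18): 7·(18−3)=105≡1 → b
y(24): 7·(24−3)=147≡17 → r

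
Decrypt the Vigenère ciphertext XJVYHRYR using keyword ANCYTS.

XWTAOZYE

Repeat the key across the ciphertext: ANCYTSAN
X(23)−A(0): 23 → X
J(9)−N(13): -4≡22 → W
V(21)−C(2): 19 → T
Y(24)−Y(24): 0 → A
H(7)−T(19): -12≡14 → O
R(17)−S(18): -1≡25 → Z
Y(24)−A(0): 24 → Y
R(17)−N(13): 4 → E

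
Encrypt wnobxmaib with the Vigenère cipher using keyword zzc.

Repeat the key across the message: zzczzczzc
w(22)+z(25): 47≡21 → v
n(13)+z(25): 38≡12 → m
o(14)+c(2): 16 → q
b(1)+z(25): 26≡0 → a
x(23)+z(25): 48≡22 → w
m(12)+c(2): 14 → o
a(0)+z(25): 25 → z
i(8)+z(25): 33≡7 → h
b(1)+c(2): 3 → d

vmqawozhd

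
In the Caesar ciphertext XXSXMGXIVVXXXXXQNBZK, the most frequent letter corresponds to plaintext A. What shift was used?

The most frequent ciphertext letter is X (appears 9 times).
X is position 23; A is position 0.
Shift = 23.

23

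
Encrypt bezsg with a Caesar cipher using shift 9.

knibp

b(1): 1+9=10 → k
e(4): 4+9=13 → n
z(25): 25+9=34≡8 → i
s(18): 18+9=27≡1 → b
g(6): 6+9=15 → p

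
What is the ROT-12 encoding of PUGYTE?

P(15): 15+12=27≡1 → B
U(20): 20+12=32≡6 → G
G(6): 6+12=18 → S
Y(24): 24+12=36≡10 → K
T(19): 19+12=31≡5 → F
E(4): 4+12=16 → Q

BGSKFQ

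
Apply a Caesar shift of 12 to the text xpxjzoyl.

x(23): 23+12=35≡9 → j
p(15): 15+12=27≡1 → b
x(23): 23+12=35≡9 → j
j(9): 9+12=21 → v
z(25): 25+12=37≡11 → l
o(14): 14+12=26≡0 → a
y(24): 24+12=36≡10 → k
l(11): 11+12=23 → x

jbjvlakx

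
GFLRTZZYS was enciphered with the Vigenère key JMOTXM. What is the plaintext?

Repeat the key across the ciphertext: JMOTXMJMO
G(6)−J(9): -3≡23 → X
F(5)−M(12): -7≡19 → T
L(11)−O(14): -3≡23 → X
R(17)−T(19): -2≡24 → Y
T(19)−X(23): -4≡22 → W
Z(25)−M(12): 13 → N
Z(25)−J(9): 16 → Q
Y(24)−M(12): 12 → M
S(18)−O(14): 4 → E

XTXYWNQME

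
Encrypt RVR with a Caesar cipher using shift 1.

SWS

R(17): 17+1=18 → S
V(21): 21+1=22 → W
R(17): 17+1=18 → S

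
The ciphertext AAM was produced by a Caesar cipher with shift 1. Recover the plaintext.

ZZL

A(0): 0−1=-1≡25 → Z
A(0): 0−1=-1≡25 → Z
M(12): 12−1=11 → L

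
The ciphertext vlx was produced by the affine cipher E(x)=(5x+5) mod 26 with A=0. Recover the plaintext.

The inverse of 5 mod 26 is 21, since 5·21=105≡1. Apply D(y)=21·(y−5) mod 26:
v(21): 21·(21−5)=336≡24 → y
l(11): 21·(11−5)=126≡22 → w
x(23): 21·(23−5)=378≡14 → o

ywo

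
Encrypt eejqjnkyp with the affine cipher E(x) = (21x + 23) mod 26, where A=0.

e(4): 21·4+23=107≡3 → d
e(4): 21·4+23=107≡3 → d
j(9): 21·9+23=212≡4 → e
q(16): 21·16+23=359≡21 → v
j(9): 21·9+23=212≡4 → e
n(13): 21·13+23=296≡10 → k
k(10): 21·10+23=233≡25 → z
y(24): 21·24+23=527≡7 → h
p(15): 21·15+23=338≡0 → a

ddevekzha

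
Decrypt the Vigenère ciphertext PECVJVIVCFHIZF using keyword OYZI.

BGDNVXJNOHIALH

Repeat the key across the ciphertext: OYZIOYZIOYZIOY
P(15)−O(14): 1 → B
E(4)−Y(24): -20≡6 → G
C(2)−Z(25): -23≡3 → D
V(21)−I(8): 13 → N
J(9)−O(14): -5≡21 → V
V(21)−Y(24): -3≡23 → X
I(8)−Z(25): -17≡9 → J
V(21)−I(8): 13 → N
C(2)−O(14): -12≡14 → O
F(5)−Y(24): -19≡7 → H
H(7)−Z(25): -18≡8 → I
I(8)−I(8): 0 → A
Z(25)−O(14): 11 → L
F(5)−Y(24): -19≡7 → H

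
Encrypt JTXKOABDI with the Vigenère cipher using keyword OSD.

Repeat the key across the message: OSDOSDOSD
J(9)+O(14): 23 → X
T(19)+S(18): 37≡11 → L
X(23)+D(3): 26≡0 → A
K(10)+O(14): 24 → Y
O(14)+S(18): 32≡6 → G
A(0)+D(3): 3 → D
B(1)+O(14): 15 → P
D(3)+S(18): 21 → V
I(8)+D(3): 11 → L

XLAYGDPVL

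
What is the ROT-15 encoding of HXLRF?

WMAGU

H(7): 7+15=22 → W
X(23): 23+15=38≡12 → M
L(11): 11+15=26≡0 → A
R(17): 17+15=32≡6 → G
F(5): 5+15=20 → U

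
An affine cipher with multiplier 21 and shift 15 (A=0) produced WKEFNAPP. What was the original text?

The inverse of 21 mod 26 is 5, since 21·5=105≡1. Apply D(y)=5·(y−15) mod 26:
W(22): 5·(22−15)=35≡9 → J
K(10): 5·(10−15)=-25≡1 → B
E(4): 5·(4−15)=-55≡23 → X
F(5): 5·(5−15)=-50≡2 → C
N(13): 5·(13−15)=-10≡16 → Q
A(0): 5·(0−15)=-75≡3 → D
P(15): 5·(15−15)=0 → A
P(15): 5·(15−15)=0 → A

JBXCQDAA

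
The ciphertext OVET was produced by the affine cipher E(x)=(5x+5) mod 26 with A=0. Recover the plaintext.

The inverse of 5 mod 26 is 21, since 5·21=105≡1. Apply D(y)=21·(y−5) mod 26:
O(14): 21·(14−5)=189≡7 → H
V(21): 21·(21−5)=336≡24 → Y
E(4): 21·(4−5)=-21≡5 → F
T(19): 21·(19−5)=294≡8 → I

HYFI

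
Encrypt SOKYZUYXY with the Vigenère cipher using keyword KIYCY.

CWIAXEGVA

Repeat the key across the message: KIYCYKIYC
S(18)+K(10): 28≡2 → C
O(14)+I(8): 22 → W
K(10)+Y(24): 34≡8 → I
Y(24)+C(2): 26≡0 → A
Z(25)+Y(24): 49≡23 → X
U(20)+K(10): 30≡4 → E
Y(24)+I(8): 32≡6 → G
X(23)+Y(24): 47≡21 → V
Y(24)+C(2): 26≡0 → A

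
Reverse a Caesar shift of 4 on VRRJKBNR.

V(21): 21−4=17 → R
R(17): 17−4=13 → N
R(17): 17−4=13 → N
J(9): 9−4=5 → F
K(10): 10−4=6 → G
B(1): 1−4=-3≡23 → X
N(13): 13−4=9 → J
R(17): 17−4=13 → N

RNNFGXJN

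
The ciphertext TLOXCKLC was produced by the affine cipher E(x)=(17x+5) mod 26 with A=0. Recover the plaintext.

KIZYJLIJ

The inverse of 17 mod 26 is 23, since 17·23=391≡1. Apply D(y)=23·(y−5) mod 26:
T(19): 23·(19−5)=322≡10 → K
L(11): 23·(11−5)=138≡8 → I
O(14): 23·(14−5)=207≡25 → Z
X(23): 23·(23−5)=414≡24 → Y
C(2): 23·(2−5)=-69≡9 → J
K(10): 23·(10−5)=115≡11 → L
L(11): 23·(11−5)=138≡8 → I
C(2): 23·(2−5)=-69≡9 → J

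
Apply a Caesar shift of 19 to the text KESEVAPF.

K(10): 10+19=29≡3 → D
E(4): 4+19=23 → X
S(18): 18+19=37≡11 → L
E(4): 4+19=23 → X
V(21): 21+19=40≡14 → O
A(0): 0+19=19 → T
P(15): 15+19=34≡8 → I
F(5): 5+19=24 → Y

DXLXOTIY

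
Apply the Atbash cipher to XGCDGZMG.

CTXWTANT

X(23) → C(2)
G(6) → T(19)
C(2) → X(23)
D(3) → W(22)
G(6) → T(19)
Z(25) → A(0)
M(12) → N(13)
G(6) → T(19)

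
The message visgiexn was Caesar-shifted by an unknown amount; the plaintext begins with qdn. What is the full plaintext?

From the crib: v(21)−q(16)=5, so the shift is 5.
Subtract 5 from each ciphertext letter:
v(21): 21−5=16 → q
i(8): 8−5=3 → d
s(18): 18−5=13 → n
g(6): 6−5=1 → b
i(8): 8−5=3 → d
e(4): 4−5=-1≡25 → z
x(23): 23−5=18 → s
n(13): 13−5=8 → i

qdnbdzsi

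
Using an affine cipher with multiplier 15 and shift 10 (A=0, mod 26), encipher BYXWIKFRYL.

ZGRCAEHFGT

B(1): 15·1+10=25 → Z
Y(24): 15·24+10=370≡6 → G
X(23): 15·23+10=355≡17 → R
W(22): 15·22+10=340≡2 → C
I(8): 15·8+10=130≡0 → A
K(10): 15·10+10=160≡4 → E
F(5): 15·5+10=85≡7 → H
R(17): 15·17+10=265≡5 → F
Y(24): 15·24+10=370≡6 → G
L(11): 15·11+10=175≡19 → T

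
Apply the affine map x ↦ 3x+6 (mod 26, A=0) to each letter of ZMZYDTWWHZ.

Z(25): 3·25+6=81≡3 → D
M(12): 3·12+6=42≡16 → Q
Z(25): 3·25+6=81≡3 → D
Y(24): 3·24+6=78≡0 → A
D(3): 3·3+6=15 → P
T(19): 3·19+6=63≡11 → L
W(22): 3·22+6=72≡20 → U
W(22): 3·22+6=72≡20 → U
H(7): 3·7+6=27≡1 → B
Z(25): 3·25+6=81≡3 → D

DQDAPLUUBD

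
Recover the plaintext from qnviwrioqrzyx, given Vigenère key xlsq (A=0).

Repeat the key across the ciphertext: xlsqxlsqxlsqx
q(16)−x(23): -7≡19 → t
n(13)−l(11): 2 → c
v(21)−s(18): 3 → d
i(8)−q(16): -8≡18 → s
w(22)−x(23): -1≡25 → z
r(17)−l(11): 6 → g
i(8)−s(18): -10≡16 → q
o(14)−q(16): -2≡24 → y
q(16)−x(23): -7≡19 → t
r(17)−l(11): 6 → g
z(25)−s(18): 7 → h
y(24)−q(16): 8 → i
x(23)−x(23): 0 → a

tcdszgqytghia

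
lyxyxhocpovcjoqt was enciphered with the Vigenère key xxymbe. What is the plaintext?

Repeat the key across the ciphertext: xxymbexxymbexxym
l(11)−x(23): -12≡14 → o
y(24)−x(23): 1 → b
x(23)−y(24): -1≡25 → z
y(24)−m(12): 12 → m
x(23)−b(1): 22 → w
h(7)−e(4): 3 → d
o(14)−x(23): -9≡17 → r
c(2)−x(23): -21≡5 → f
p(15)−y(24): -9≡17 → r
o(14)−m(12): 2 → c
v(21)−b(1): 20 → u
c(2)−e(4): -2≡24 → y
j(9)−x(23): -14≡12 → m
o(14)−x(23): -9≡17 → r
q(16)−y(24): -8≡18 → s
t(19)−m(12): 7 → h

obzmwdrfrcuymrsh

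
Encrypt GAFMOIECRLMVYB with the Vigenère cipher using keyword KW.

QWPIYEOYBHWRIX

Repeat the key across the message: KWKWKWKWKWKWKW
G(6)+K(10): 16 → Q
A(0)+W(22): 22 → W
F(5)+K(10): 15 → P
M(12)+W(22): 34≡8 → I
O(14)+K(10): 24 → Y
I(8)+W(22): 30≡4 → E
E(4)+K(10): 14 → O
C(2)+W(22): 24 → Y
R(17)+K(10): 27≡1 → B
L(11)+W(22): 33≡7 → H
M(12)+K(10): 22 → W
V(21)+W(22): 43≡17 → R
Y(24)+K(10): 34≡8 → I
B(1)+W(22): 23 → X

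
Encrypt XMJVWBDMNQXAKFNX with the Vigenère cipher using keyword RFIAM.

ORRVISIUNCOFSFZO

Repeat the key across the message: RFIAMRFIAMRFIAMR
X(23)+R(17): 40≡14 → O
M(12)+F(5): 17 → R
J(9)+I(8): 17 → R
V(21)+A(0): 21 → V
W(22)+M(12): 34≡8 → I
B(1)+R(17): 18 → S
D(3)+F(5): 8 → I
M(12)+I(8): 20 → U
N(13)+A(0): 13 → N
Q(16)+M(12): 28≡2 → C
X(23)+R(17): 40≡14 → O
A(0)+F(5): 5 → F
K(10)+I(8): 18 → S
F(5)+A(0): 5 → F
N(13)+M(12): 25 → Z
X(23)+R(17): 40≡14 → O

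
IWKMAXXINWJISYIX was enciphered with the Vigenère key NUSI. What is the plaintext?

Repeat the key across the ciphertext: NUSINUSINUSINUSI
I(8)−N(13): -5≡21 → V
W(22)−U(20): 2 → C
K(10)−S(18): -8≡18 → S
M(12)−I(8): 4 → E
A(0)−N(13): -13≡13 → N
X(23)−U(20): 3 → D
X(23)−S(18): 5 → F
I(8)−I(8): 0 → A
N(13)−N(13): 0 → A
W(22)−U(20): 2 → C
J(9)−S(18): -9≡17 → R
I(8)−I(8): 0 → A
S(18)−N(13): 5 → F
Y(24)−U(20): 4 → E
I(8)−S(18): -10≡16 → Q
X(23)−I(8): 15 → P

VCSENDFAACRAFEQP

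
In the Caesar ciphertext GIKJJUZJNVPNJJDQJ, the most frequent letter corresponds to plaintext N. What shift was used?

22

The most frequent ciphertext letter is J (appears 6 times).
J is position 9; N is position 13.
Shift = -4≡22.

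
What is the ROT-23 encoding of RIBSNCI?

OFYPKZF

R(17): 17+23=40≡14 → O
I(8): 8+23=31≡5 → F
B(1): 1+23=24 → Y
S(18): 18+23=41≡15 → P
N(13): 13+23=36≡10 → K
C(2): 2+23=25 → Z
I(8): 8+23=31≡5 → F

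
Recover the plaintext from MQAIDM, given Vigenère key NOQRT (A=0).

ZCKRKZ

Repeat the key across the ciphertext: NOQRTN
M(12)−N(13): -1≡25 → Z
Q(16)−O(14): 2 → C
A(0)−Q(16): -16≡10 → K
I(8)−R(17): -9≡17 → R
D(3)−T(19): -16≡10 → K
M(12)−N(13): -1≡25 → Z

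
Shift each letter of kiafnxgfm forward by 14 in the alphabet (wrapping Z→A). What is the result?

ywotbluta

k(10): 10+14=24 → y
i(8): 8+14=22 → w
a(0): 0+14=14 → o
f(5): 5+14=19 → t
n(13): 13+14=27≡1 → b
x(23): 23+14=37≡11 → l
g(6): 6+14=20 → u
f(5): 5+14=19 → t
m(12): 12+14=26≡0 → a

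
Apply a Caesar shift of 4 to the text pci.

tgm

p(15): 15+4=19 → t
c(2): 2+4=6 → g
i(8): 8+4=12 → m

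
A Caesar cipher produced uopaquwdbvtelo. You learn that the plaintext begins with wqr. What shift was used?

24

From the crib: u(20)−w(22)=-2≡24, so the shift is 24.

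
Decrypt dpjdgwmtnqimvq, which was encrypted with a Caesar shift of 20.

jvpjmcsztwosbw

d(3): 3−20=-17≡9 → j
p(15): 15−20=-5≡21 → v
j(9): 9−20=-11≡15 → p
d(3): 3−20=-17≡9 → j
g(6): 6−20=-14≡12 → m
w(22): 22−20=2 → c
m(12): 12−20=-8≡18 → s
t(19): 19−20=-1≡25 → z
n(13): 13−20=-7≡19 → t
q(16): 16−20=-4≡22 → w
i(8): 8−20=-12≡14 → o
m(12): 12−20=-8≡18 → s
v(21): 21−20=1 → b
q(16): 16−20=-4≡22 → w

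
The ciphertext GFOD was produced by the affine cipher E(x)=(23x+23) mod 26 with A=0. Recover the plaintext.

The inverse of 23 mod 26 is 17, since 23·17=391≡1. Apply D(y)=17·(y−23) mod 26:
G(6): 17·(6−23)=-289≡23 → X
F(5): 17·(5−23)=-306≡6 → G
O(14): 17·(14−23)=-153≡3 → D
D(3): 17·(3−23)=-340≡24 → Y

XGDY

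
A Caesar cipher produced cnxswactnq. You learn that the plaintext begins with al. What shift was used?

From the crib: c(2)−a(0)=2, so the shift is 2.

2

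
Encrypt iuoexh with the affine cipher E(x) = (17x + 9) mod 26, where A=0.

plnzky

i(8): 17·8+9=145≡15 → p
u(20): 17·20+9=349≡11 → l
o(14): 17·14+9=247≡13 → n
e(4): 17·4+9=77≡25 → z
x(23): 17·23+9=400≡10 → k
h(7): 17·7+9=128≡24 → y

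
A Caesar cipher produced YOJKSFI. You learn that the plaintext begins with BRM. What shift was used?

23

From the crib: Y(24)−B(1)=23, so the shift is 23.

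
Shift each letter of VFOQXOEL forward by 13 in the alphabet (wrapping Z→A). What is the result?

V(21): 21+13=34≡8 → I
F(5): 5+13=18 → S
O(14): 14+13=27≡1 → B
Q(16): 16+13=29≡3 → D
X(23): 23+13=36≡10 → K
O(14): 14+13=27≡1 → B
E(4): 4+13=17 → R
L(11): 11+13=24 → Y

ISBDKBRY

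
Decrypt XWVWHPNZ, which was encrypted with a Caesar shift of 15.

X(23): 23−15=8 → I
W(22): 22−15=7 → H
V(21): 21−15=6 → G
W(22): 22−15=7 → H
H(7): 7−15=-8≡18 → S
P(15): 15−15=0 → A
N(13): 13−15=-2≡24 → Y
Z(25): 25−15=10 → K

IHGHSAYK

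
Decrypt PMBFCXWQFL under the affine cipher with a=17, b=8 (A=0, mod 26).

FOVJSHKCJR

The inverse of 17 mod 26 is 23, since 17·23=391≡1. Apply D(y)=23·(y−8) mod 26:
P(15): 23·(15−8)=161≡5 → F
M(12): 23·(12−8)=92≡14 → O
B(1): 23·(1−8)=-161≡21 → V
F(5): 23·(5−8)=-69≡9 → J
C(2): 23·(2−8)=-138≡18 → S
X(23): 23·(23−8)=345≡7 → H
W(22): 23·(22−8)=322≡10 → K
Q(16): 23·(16−8)=184≡2 → C
F(5): 23·(5−8)=-69≡9 → J
L(11): 23·(11−8)=69≡17 → R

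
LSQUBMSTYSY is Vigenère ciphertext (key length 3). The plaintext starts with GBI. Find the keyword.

FRI

Subtract each crib letter from the matching ciphertext letter (mod 26):
L(11)−G(6)=5 → F
S(18)−B(1)=17 → R
Q(16)−I(8)=8 → I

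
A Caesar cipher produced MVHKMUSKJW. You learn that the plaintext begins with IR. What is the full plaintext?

IRDGIQOGFS

From the crib: M(12)−I(8)=4, so the shift is 4.
Subtract 4 from each ciphertext letter:
M(12): 12−4=8 → I
V(21): 21−4=17 → R
H(7): 7−4=3 → D
K(10): 10−4=6 → G
M(12): 12−4=8 → I
U(20): 20−4=16 → Q
S(18): 18−4=14 → O
K(10): 10−4=6 → G
J(9): 9−4=5 → F
W(22): 22−4=18 → S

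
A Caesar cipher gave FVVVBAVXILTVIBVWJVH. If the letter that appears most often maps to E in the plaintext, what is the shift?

17

The most frequent ciphertext letter is V (appears 7 times).
V is position 21; E is position 4.
Shift = 17.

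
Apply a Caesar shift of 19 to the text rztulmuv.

r(17): 17+19=36≡10 → k
z(25): 25+19=44≡18 → s
t(19): 19+19=38≡12 → m
u(20): 20+19=39≡13 → n
l(11): 11+19=30≡4 → e
m(12): 12+19=31≡5 → f
u(20): 20+19=39≡13 → n
v(21): 21+19=40≡14 → o

ksmnefno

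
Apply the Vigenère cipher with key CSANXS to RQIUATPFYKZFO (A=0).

TIIHXLRXYXWXQ

Repeat the key across the message: CSANXSCSANXSC
R(17)+C(2): 19 → T
Q(16)+S(18): 34≡8 → I
I(8)+A(0): 8 → I
U(20)+N(13): 33≡7 → H
A(0)+X(23): 23 → X
T(19)+S(18): 37≡11 → L
P(15)+C(2): 17 → R
F(5)+S(18): 23 → X
Y(24)+A(0): 24 → Y
K(10)+N(13): 23 → X
Z(25)+X(23): 48≡22 → W
F(5)+S(18): 23 → X
O(14)+C(2): 16 → Q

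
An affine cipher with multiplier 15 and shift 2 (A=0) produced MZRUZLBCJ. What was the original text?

The inverse of 15 mod 26 is 7, since 15·7=105≡1. Apply D(y)=7·(y−2) mod 26:
M(12): 7·(12−2)=70≡18 → S
Z(25): 7·(25−2)=161≡5 → F
R(17): 7·(17−2)=105≡1 → B
U(20): 7·(20−2)=126≡22 → W
Z(25): 7·(25−2)=161≡5 → F
L(11): 7·(11−2)=63≡11 → L
B(1): 7·(1−2)=-7≡19 → T
C(2): 7·(2−2)=0 → A
J(9): 7·(9−2)=49≡23 → X

SFBWFLTAX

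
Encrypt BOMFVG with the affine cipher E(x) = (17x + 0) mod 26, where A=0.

B(1): 17·1+0=17 → R
O(14): 17·14+0=238≡4 → E
M(12): 17·12+0=204≡22 → W
F(5): 17·5+0=85≡7 → H
V(21): 17·21+0=357≡19 → T
G(6): 17·6+0=102≡24 → Y

REWHTY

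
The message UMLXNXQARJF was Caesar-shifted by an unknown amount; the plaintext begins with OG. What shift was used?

6

From the crib: U(20)−O(14)=6, so the shift is 6.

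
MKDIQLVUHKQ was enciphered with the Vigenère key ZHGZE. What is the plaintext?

NDXJMMOOIGR

Repeat the key across the ciphertext: ZHGZEZHGZEZ
M(12)−Z(25): -13≡13 → N
K(10)−H(7): 3 → D
D(3)−G(6): -3≡23 → X
I(8)−Z(25): -17≡9 → J
Q(16)−E(4): 12 → M
L(11)−Z(25): -14≡12 → M
V(21)−H(7): 14 → O
U(20)−G(6): 14 → O
H(7)−Z(25): -18≡8 → I
K(10)−E(4): 6 → G
Q(16)−Z(25): -9≡17 → R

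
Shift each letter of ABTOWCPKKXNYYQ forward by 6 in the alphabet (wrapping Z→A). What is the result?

A(0): 0+6=6 → G
B(1): 1+6=7 → H
T(19): 19+6=25 → Z
O(14): 14+6=20 → U
W(22): 22+6=28≡2 → C
C(2): 2+6=8 → I
P(15): 15+6=21 → V
K(10): 10+6=16 → Q
K(10): 10+6=16 → Q
X(23): 23+6=29≡3 → D
N(13): 13+6=19 → T
Y(24): 24+6=30≡4 → E
Y(24): 24+6=30≡4 → E
Q(16): 16+6=22 → W

GHZUCIVQQDTEEW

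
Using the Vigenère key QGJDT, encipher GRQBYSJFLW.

WXZERIPOOP

Repeat the key across the message: QGJDTQGJDT
G(6)+Q(16): 22 → W
R(17)+G(6): 23 → X
Q(16)+J(9): 25 → Z
B(1)+D(3): 4 → E
Y(24)+T(19): 43≡17 → R
S(18)+Q(16): 34≡8 → I
J(9)+G(6): 15 → P
F(5)+J(9): 14 → O
L(11)+D(3): 14 → O
W(22)+T(19): 41≡15 → P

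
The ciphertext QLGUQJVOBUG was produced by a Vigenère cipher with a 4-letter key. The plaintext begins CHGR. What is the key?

OEAD

Subtract each crib letter from the matching ciphertext letter (mod 26):
Q(16)−C(2)=14 → O
L(11)−H(7)=4 → E
G(6)−G(6)=0 → A
U(20)−R(17)=3 → D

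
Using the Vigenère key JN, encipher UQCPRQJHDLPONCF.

DDLCADSUMYYBWPO

Repeat the key across the message: JNJNJNJNJNJNJNJ
U(20)+J(9): 29≡3 → D
Q(16)+N(13): 29≡3 → D
C(2)+J(9): 11 → L
P(15)+N(13): 28≡2 → C
R(17)+J(9): 26≡0 → A
Q(16)+N(13): 29≡3 → D
J(9)+J(9): 18 → S
H(7)+N(13): 20 → U
D(3)+J(9): 12 → M
L(11)+N(13): 24 → Y
P(15)+J(9): 24 → Y
O(14)+N(13): 27≡1 → B
N(13)+J(9): 22 → W
C(2)+N(13): 15 → P
F(5)+J(9): 14 → O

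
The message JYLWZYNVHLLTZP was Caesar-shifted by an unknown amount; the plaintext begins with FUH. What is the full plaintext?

FUHSVUJRDHHPVL

From the crib: J(9)−F(5)=4, so the shift is 4.
Subtract 4 from each ciphertext letter:
J(9): 9−4=5 → F
Y(24): 24−4=20 → U
L(11): 11−4=7 → H
W(22): 22−4=18 → S
Z(25): 25−4=21 → V
Y(24): 24−4=20 → U
N(13): 13−4=9 → J
V(21): 21−4=17 → R
H(7): 7−4=3 → D
L(11): 11−4=7 → H
L(11): 11−4=7 → H
T(19): 19−4=15 → P
Z(25): 25−4=21 → V
P(15): 15−4=11 → L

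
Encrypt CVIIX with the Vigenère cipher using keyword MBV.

Repeat the key across the message: MBVMB
C(2)+M(12): 14 → O
V(21)+B(1): 22 → W
I(8)+V(21): 29≡3 → D
I(8)+M(12): 20 → U
X(23)+B(1): 24 → Y

OWDUY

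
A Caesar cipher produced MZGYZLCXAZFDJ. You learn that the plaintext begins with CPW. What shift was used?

From the crib: M(12)−C(2)=10, so the shift is 10.

10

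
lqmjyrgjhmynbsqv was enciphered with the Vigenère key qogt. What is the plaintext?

Repeat the key across the ciphertext: qogtqogtqogtqogt
l(11)−q(16): -5≡21 → v
q(16)−o(14): 2 → c
m(12)−g(6): 6 → g
j(9)−t(19): -10≡16 → q
y(24)−q(16): 8 → i
r(17)−o(14): 3 → d
g(6)−g(6): 0 → a
j(9)−t(19): -10≡16 → q
h(7)−q(16): -9≡17 → r
m(12)−o(14): -2≡24 → y
y(24)−g(6): 18 → s
n(13)−t(19): -6≡20 → u
b(1)−q(16): -15≡11 → l
s(18)−o(14): 4 → e
q(16)−g(6): 10 → k
v(21)−t(19): 2 → c

vcgqidaqrysulekc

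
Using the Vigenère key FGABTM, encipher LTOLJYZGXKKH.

Repeat the key across the message: FGABTMFGABTM
L(11)+F(5): 16 → Q
T(19)+G(6): 25 → Z
O(14)+A(0): 14 → O
L(11)+B(1): 12 → M
J(9)+T(19): 28≡2 → C
Y(24)+M(12): 36≡10 → K
Z(25)+F(5): 30≡4 → E
G(6)+G(6): 12 → M
X(23)+A(0): 23 → X
K(10)+B(1): 11 → L
K(10)+T(19): 29≡3 → D
H(7)+M(12): 19 → T

QZOMCKEMXLDT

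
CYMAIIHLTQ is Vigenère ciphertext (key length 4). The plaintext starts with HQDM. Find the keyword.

Subtract each crib letter from the matching ciphertext letter (mod 26):
C(2)−H(7)=-5≡21 → V
Y(24)−Q(16)=8 → I
M(12)−D(3)=9 → J
A(0)−M(12)=-12≡14 → O

VIJO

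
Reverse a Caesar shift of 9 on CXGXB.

TOXOS

C(2): 2−9=-7≡19 → T
X(23): 23−9=14 → O
G(6): 6−9=-3≡23 → X
X(23): 23−9=14 → O
B(1): 1−9=-8≡18 → S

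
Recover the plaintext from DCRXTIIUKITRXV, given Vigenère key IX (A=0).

Repeat the key across the ciphertext: IXIXIXIXIXIXIX
D(3)−I(8): -5≡21 → V
C(2)−X(23): -21≡5 → F
R(17)−I(8): 9 → J
X(23)−X(23): 0 → A
T(19)−I(8): 11 → L
I(8)−X(23): -15≡11 → L
I(8)−I(8): 0 → A
U(20)−X(23): -3≡23 → X
K(10)−I(8): 2 → C
I(8)−X(23): -15≡11 → L
T(19)−I(8): 11 → L
R(17)−X(23): -6≡20 → U
X(23)−I(8): 15 → P
V(21)−X(23): -2≡24 → Y

VFJALLAXCLLUPY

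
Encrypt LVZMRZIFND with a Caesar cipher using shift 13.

L(11): 11+13=24 → Y
V(21): 21+13=34≡8 → I
Z(25): 25+13=38≡12 → M
M(12): 12+13=25 → Z
R(17): 17+13=30≡4 → E
Z(25): 25+13=38≡12 → M
I(8): 8+13=21 → V
F(5): 5+13=18 → S
N(13): 13+13=26≡0 → A
D(3): 3+13=16 → Q

YIMZEMVSAQ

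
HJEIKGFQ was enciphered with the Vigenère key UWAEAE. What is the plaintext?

NNEEKCLU

Repeat the key across the ciphertext: UWAEAEUW
H(7)−U(20): -13≡13 → N
J(9)−W(22): -13≡13 → N
E(4)−A(0): 4 → E
I(8)−E(4): 4 → E
K(10)−A(0): 10 → K
G(6)−E(4): 2 → C
F(5)−U(20): -15≡11 → L
Q(16)−W(22): -6≡20 → U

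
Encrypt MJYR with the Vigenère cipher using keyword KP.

Repeat the key across the message: KPKP
M(12)+K(10): 22 → W
J(9)+P(15): 24 → Y
Y(24)+K(10): 34≡8 → I
R(17)+P(15): 32≡6 → G

WYIG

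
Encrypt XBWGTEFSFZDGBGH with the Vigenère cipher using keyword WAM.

TBICTQBSRVDSXGT

Repeat the key across the message: WAMWAMWAMWAMWAM
X(23)+W(22): 45≡19 → T
B(1)+A(0): 1 → B
W(22)+M(12): 34≡8 → I
G(6)+W(22): 28≡2 → C
T(19)+A(0): 19 → T
E(4)+M(12): 16 → Q
F(5)+W(22): 27≡1 → B
S(18)+A(0): 18 → S
F(5)+M(12): 17 → R
Z(25)+W(22): 47≡21 → V
D(3)+A(0): 3 → D
G(6)+M(12): 18 → S
B(1)+W(22): 23 → X
G(6)+A(0): 6 → G
H(7)+M(12): 19 → T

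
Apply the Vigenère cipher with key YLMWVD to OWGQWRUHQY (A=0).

MHSMRUSSCU

Repeat the key across the message: YLMWVDYLMW
O(14)+Y(24): 38≡12 → M
W(22)+L(11): 33≡7 → H
G(6)+M(12): 18 → S
Q(16)+W(22): 38≡12 → M
W(22)+V(21): 43≡17 → R
R(17)+D(3): 20 → U
U(20)+Y(24): 44≡18 → S
H(7)+L(11): 18 → S
Q(16)+M(12): 28≡2 → C
Y(24)+W(22): 46≡20 → U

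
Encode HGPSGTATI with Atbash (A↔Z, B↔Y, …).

H(7) → S(18)
G(6) → T(19)
P(15) → K(10)
S(18) → H(7)
G(6) → T(19)
T(19) → G(6)
A(0) → Z(25)
T(19) → G(6)
I(8) → R(17)

STKHTGZGR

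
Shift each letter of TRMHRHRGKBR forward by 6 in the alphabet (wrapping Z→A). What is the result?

ZXSNXNXMQHX

T(19): 19+6=25 → Z
R(17): 17+6=23 → X
M(12): 12+6=18 → S
H(7): 7+6=13 → N
R(17): 17+6=23 → X
H(7): 7+6=13 → N
R(17): 17+6=23 → X
G(6): 6+6=12 → M
K(10): 10+6=16 → Q
B(1): 1+6=7 → H
R(17): 17+6=23 → X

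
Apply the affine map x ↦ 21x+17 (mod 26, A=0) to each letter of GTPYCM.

G(6): 21·6+17=143≡13 → N
T(19): 21·19+17=416≡0 → A
P(15): 21·15+17=332≡20 → U
Y(24): 21·24+17=521≡1 → B
C(2): 21·2+17=59≡7 → H
M(12): 21·12+17=269≡9 → J

NAUBHJ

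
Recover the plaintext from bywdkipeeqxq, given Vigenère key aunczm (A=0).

bejblwpkroye

Repeat the key across the ciphertext: aunczmaunczm
b(1)−a(0): 1 → b
y(24)−u(20): 4 → e
w(22)−n(13): 9 → j
d(3)−c(2): 1 → b
k(10)−z(25): -15≡11 → l
i(8)−m(12): -4≡22 → w
p(15)−a(0): 15 → p
e(4)−u(20): -16≡10 → k
e(4)−n(13): -9≡17 → r
q(16)−c(2): 14 → o
x(23)−z(25): -2≡24 → y
q(16)−m(12): 4 → e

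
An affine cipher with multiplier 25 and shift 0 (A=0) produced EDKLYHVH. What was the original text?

The inverse of 25 mod 26 is 25, since 25·25=625≡1. Apply D(y)=25·(y−0) mod 26:
E(4): 25·(4−0)=100≡22 → W
D(3): 25·(3−0)=75≡23 → X
K(10): 25·(10−0)=250≡16 → Q
L(11): 25·(11−0)=275≡15 → P
Y(24): 25·(24−0)=600≡2 → C
H(7): 25·(7−0)=175≡19 → T
V(21): 25·(21−0)=525≡5 → F
H(7): 25·(7−0)=175≡19 → T

WXQPCTFT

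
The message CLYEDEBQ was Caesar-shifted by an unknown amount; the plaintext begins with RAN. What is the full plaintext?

From the crib: C(2)−R(17)=-15≡11, so the shift is 11.
Subtract 11 from each ciphertext letter:
C(2): 2−11=-9≡17 → R
L(11): 11−11=0 → A
Y(24): 24−11=13 → N
E(4): 4−11=-7≡19 → T
D(3): 3−11=-8≡18 → S
E(4): 4−11=-7≡19 → T
B(1): 1−11=-10≡16 → Q
Q(16): 16−11=5 → F

RANTSTQF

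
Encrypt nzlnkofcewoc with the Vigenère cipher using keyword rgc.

efneqqwignue

Repeat the key across the message: rgcrgcrgcrgc
n(13)+r(17): 30≡4 → e
z(25)+g(6): 31≡5 → f
l(11)+c(2): 13 → n
n(13)+r(17): 30≡4 → e
k(10)+g(6): 16 → q
o(14)+c(2): 16 → q
f(5)+r(17): 22 → w
c(2)+g(6): 8 → i
e(4)+c(2): 6 → g
w(22)+r(17): 39≡13 → n
o(14)+g(6): 20 → u
c(2)+c(2): 4 → e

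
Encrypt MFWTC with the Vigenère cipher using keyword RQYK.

Repeat the key across the message: RQYKR
M(12)+R(17): 29≡3 → D
F(5)+Q(16): 21 → V
W(22)+Y(24): 46≡20 → U
T(19)+K(10): 29≡3 → D
C(2)+R(17): 19 → T

DVUDT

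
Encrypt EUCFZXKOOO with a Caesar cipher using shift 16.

UKSVPNAEEE

E(4): 4+16=20 → U
U(20): 20+16=36≡10 → K
C(2): 2+16=18 → S
F(5): 5+16=21 → V
Z(25): 25+16=41≡15 → P
X(23): 23+16=39≡13 → N
K(10): 10+16=26≡0 → A
O(14): 14+16=30≡4 → E
O(14): 14+16=30≡4 → E
O(14): 14+16=30≡4 → E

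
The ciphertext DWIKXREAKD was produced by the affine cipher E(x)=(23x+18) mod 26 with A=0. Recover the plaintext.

FQMUHJWGUF

The inverse of 23 mod 26 is 17, since 23·17=391≡1. Apply D(y)=17·(y−18) mod 26:
D(3): 17·(3−18)=-255≡5 → F
W(22): 17·(22−18)=68≡16 → Q
I(8): 17·(8−18)=-170≡12 → M
K(10): 17·(10−18)=-136≡20 → U
X(23): 17·(23−18)=85≡7 → H
R(17): 17·(17−18)=-17≡9 → J
E(4): 17·(4−18)=-238≡22 → W
A(0): 17·(0−18)=-306≡6 → G
K(10): 17·(10−18)=-136≡20 → U
D(3): 17·(3−18)=-255≡5 → F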